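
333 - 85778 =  - 85445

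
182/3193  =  182/3193 =0.06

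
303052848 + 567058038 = 870110886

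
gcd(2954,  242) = 2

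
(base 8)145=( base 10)101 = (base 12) 85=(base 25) 41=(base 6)245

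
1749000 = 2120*825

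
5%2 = 1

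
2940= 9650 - 6710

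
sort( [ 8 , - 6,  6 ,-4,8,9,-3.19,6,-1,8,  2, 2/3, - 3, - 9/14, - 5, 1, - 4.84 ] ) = [-6,-5,- 4.84, - 4, - 3.19, - 3, - 1, - 9/14,2/3,1,2,6 , 6,8, 8, 8,9]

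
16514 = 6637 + 9877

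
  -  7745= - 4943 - 2802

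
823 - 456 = 367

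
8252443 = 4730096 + 3522347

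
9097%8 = 1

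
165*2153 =355245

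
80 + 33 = 113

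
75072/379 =75072/379= 198.08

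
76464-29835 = 46629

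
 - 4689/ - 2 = 4689/2 = 2344.50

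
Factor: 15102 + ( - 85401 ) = - 3^2*73^1*107^1 = -70299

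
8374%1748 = 1382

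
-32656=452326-484982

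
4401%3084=1317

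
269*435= 117015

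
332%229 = 103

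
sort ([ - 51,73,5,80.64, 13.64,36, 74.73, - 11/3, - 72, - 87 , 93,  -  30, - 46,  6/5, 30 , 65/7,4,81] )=[-87, - 72, - 51, - 46, - 30, - 11/3, 6/5,4,5,65/7, 13.64,30, 36,73,74.73, 80.64 , 81,93] 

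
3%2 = 1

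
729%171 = 45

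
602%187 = 41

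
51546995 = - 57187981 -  - 108734976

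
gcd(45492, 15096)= 204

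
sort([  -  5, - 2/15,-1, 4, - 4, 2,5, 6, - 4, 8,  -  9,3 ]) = [ - 9,-5,-4,  -  4,-1 ,-2/15,2, 3,4, 5, 6, 8]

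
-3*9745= - 29235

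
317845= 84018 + 233827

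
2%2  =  0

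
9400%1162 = 104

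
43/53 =43/53 = 0.81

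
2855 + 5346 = 8201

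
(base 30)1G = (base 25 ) 1L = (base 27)1j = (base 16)2E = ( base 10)46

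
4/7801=4/7801 =0.00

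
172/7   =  24 + 4/7 = 24.57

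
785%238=71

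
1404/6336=39/176 = 0.22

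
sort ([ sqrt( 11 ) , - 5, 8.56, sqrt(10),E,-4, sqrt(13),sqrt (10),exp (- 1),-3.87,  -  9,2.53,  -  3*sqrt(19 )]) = [-3  *  sqrt (19),-9,- 5, - 4,  -  3.87, exp(  -  1 ),2.53, E,sqrt( 10), sqrt (10 ),sqrt(11),sqrt(13), 8.56 ] 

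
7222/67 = 107 + 53/67 = 107.79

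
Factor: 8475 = 3^1*5^2*113^1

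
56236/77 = 730+26/77 = 730.34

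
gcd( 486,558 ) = 18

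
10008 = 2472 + 7536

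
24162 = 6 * 4027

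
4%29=4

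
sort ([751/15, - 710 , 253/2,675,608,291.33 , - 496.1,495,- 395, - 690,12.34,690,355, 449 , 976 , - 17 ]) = [-710, - 690 , - 496.1,-395, - 17, 12.34 , 751/15,  253/2, 291.33,  355,449,  495, 608,675,  690 , 976 ]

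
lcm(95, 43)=4085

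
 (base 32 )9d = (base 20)F1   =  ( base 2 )100101101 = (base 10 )301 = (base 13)1A2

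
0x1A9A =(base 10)6810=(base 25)AMA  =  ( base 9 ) 10306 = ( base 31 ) 72l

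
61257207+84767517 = 146024724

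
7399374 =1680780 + 5718594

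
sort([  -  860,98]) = [-860, 98]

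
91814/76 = 1208 +3/38  =  1208.08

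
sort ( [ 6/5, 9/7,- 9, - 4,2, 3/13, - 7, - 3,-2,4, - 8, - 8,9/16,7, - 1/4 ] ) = [ - 9, - 8,-8,-7, - 4, - 3,  -  2 , - 1/4,3/13,  9/16,6/5,9/7, 2,4,7 ]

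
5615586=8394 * 669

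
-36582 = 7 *( - 5226)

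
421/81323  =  421/81323 = 0.01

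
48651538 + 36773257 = 85424795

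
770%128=2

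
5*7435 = 37175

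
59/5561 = 59/5561 = 0.01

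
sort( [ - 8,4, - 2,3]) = [ -8, - 2 , 3,4] 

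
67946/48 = 1415 + 13/24  =  1415.54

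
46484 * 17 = 790228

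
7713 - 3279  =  4434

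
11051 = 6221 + 4830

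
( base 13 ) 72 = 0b1011101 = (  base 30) 33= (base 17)58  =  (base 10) 93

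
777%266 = 245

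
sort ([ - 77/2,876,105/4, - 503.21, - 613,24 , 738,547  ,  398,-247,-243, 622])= [ -613, - 503.21, - 247, - 243, - 77/2,24,105/4,398,547, 622, 738, 876]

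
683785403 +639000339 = 1322785742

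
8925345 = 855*10439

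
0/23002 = 0 = 0.00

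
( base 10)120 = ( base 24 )50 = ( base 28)48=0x78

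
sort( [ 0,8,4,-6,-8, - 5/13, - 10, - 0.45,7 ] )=[ - 10 , - 8, - 6, - 0.45 , - 5/13,0, 4, 7,8 ]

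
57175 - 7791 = 49384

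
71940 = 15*4796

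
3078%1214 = 650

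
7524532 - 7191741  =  332791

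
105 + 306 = 411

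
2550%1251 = 48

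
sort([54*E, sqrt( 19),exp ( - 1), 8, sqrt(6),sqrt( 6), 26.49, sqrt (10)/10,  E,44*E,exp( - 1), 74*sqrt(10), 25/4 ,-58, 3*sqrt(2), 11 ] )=[ - 58, sqrt(10)/10,exp( - 1 ),exp( - 1), sqrt(6),sqrt( 6), E, 3*  sqrt(2), sqrt(19), 25/4 , 8, 11, 26.49, 44*E,54*E, 74*sqrt(10) ]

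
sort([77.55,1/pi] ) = [ 1/pi,77.55 ] 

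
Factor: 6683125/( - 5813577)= - 3^(-2 ) * 5^4*7^( - 1 )*11^(-1) * 17^2*37^1*8389^(  -  1)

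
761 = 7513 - 6752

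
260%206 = 54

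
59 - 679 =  - 620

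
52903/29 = 52903/29 = 1824.24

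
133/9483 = 133/9483 = 0.01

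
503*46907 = 23594221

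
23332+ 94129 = 117461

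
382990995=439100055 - 56109060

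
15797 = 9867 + 5930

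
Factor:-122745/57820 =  - 2^( - 2 )*3^1*59^(  -  1)*167^1 = - 501/236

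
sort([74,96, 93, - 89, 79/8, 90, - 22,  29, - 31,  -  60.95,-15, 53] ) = [- 89, - 60.95, - 31, - 22,-15 , 79/8 , 29,53,  74, 90, 93, 96] 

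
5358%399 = 171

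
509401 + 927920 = 1437321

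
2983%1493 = 1490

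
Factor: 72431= 72431^1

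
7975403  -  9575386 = -1599983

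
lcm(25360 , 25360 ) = 25360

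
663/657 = 221/219 = 1.01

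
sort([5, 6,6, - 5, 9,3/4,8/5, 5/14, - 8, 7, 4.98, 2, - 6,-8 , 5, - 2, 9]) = [ - 8 , - 8,- 6, -5, - 2,5/14, 3/4, 8/5,2, 4.98, 5,5, 6,6, 7,9, 9]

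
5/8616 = 5/8616  =  0.00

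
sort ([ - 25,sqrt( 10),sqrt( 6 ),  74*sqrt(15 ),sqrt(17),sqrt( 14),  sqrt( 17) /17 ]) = [-25,sqrt( 17)/17,  sqrt(6),sqrt(10 ), sqrt(14),  sqrt( 17),  74*sqrt(15 ) ] 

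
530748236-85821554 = 444926682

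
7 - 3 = 4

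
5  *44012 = 220060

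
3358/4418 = 1679/2209 = 0.76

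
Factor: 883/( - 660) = -2^( - 2) * 3^( - 1 )*5^( -1) * 11^ ( - 1 ) * 883^1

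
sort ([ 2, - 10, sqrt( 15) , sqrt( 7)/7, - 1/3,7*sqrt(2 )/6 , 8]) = [  -  10, - 1/3, sqrt( 7 )/7, 7*sqrt(2)/6, 2,sqrt(15),8]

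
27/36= 3/4=0.75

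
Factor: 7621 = 7621^1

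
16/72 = 2/9 = 0.22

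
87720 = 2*43860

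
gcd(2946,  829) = 1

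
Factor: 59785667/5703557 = 41^1*593^1 * 2459^1 * 5703557^(  -  1 ) 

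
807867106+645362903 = 1453230009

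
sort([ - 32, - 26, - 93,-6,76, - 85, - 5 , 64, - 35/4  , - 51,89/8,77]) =[ - 93, - 85, - 51, - 32, - 26, - 35/4, - 6,-5,89/8,64, 76 , 77] 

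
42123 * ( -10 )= -421230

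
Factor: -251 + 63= - 2^2*47^1 =-  188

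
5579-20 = 5559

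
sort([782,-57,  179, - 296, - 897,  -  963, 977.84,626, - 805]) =[ - 963, -897,  -  805, - 296, - 57,179,626,782,977.84]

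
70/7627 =70/7627 = 0.01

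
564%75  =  39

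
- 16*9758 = - 156128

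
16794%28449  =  16794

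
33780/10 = 3378 = 3378.00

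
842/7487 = 842/7487 =0.11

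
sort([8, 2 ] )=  [ 2 , 8] 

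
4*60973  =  243892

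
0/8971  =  0=0.00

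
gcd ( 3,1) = 1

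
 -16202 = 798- 17000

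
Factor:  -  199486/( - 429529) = 2^1 * 7^1 * 14249^1*429529^( - 1) 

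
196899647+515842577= 712742224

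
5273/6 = 5273/6 = 878.83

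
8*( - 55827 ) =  - 446616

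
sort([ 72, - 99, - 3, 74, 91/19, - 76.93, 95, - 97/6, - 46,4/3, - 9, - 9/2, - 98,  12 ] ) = [ - 99, - 98, - 76.93,-46, - 97/6,-9, -9/2, - 3, 4/3, 91/19,12, 72,74, 95]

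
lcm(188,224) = 10528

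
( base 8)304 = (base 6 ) 524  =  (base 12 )144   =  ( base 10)196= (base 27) 77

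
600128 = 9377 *64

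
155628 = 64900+90728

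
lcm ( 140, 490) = 980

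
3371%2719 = 652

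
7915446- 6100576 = 1814870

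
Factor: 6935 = 5^1*19^1 * 73^1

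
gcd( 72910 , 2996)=2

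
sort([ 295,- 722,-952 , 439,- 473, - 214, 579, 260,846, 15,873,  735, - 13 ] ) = [ - 952,- 722, - 473, - 214,-13, 15 , 260, 295,439, 579,735,  846,873]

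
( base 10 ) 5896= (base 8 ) 13410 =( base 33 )5DM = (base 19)G66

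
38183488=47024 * 812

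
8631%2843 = 102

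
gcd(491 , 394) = 1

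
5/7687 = 5/7687 = 0.00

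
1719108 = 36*47753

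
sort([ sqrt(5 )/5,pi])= [sqrt( 5)/5, pi] 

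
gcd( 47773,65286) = 1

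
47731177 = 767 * 62231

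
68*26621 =1810228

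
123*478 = 58794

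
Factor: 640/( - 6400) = - 2^( - 1 ) * 5^( - 1 ) = - 1/10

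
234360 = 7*33480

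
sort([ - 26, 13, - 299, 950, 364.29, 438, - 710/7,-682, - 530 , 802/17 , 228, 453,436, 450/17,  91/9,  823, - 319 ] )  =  [ - 682,- 530,-319, - 299, - 710/7, - 26,91/9, 13, 450/17,802/17,228,364.29,  436,438, 453,  823,  950]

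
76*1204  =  91504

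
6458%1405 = 838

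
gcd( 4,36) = 4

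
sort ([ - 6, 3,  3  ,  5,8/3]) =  [-6, 8/3, 3  ,  3, 5]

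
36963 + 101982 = 138945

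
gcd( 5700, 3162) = 6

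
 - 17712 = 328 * (-54 )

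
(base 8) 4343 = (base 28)2P7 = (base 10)2275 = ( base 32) 273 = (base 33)22V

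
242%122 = 120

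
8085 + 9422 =17507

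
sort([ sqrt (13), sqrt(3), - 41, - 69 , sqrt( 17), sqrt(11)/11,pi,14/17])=[ - 69,  -  41, sqrt( 11)/11,14/17,  sqrt( 3), pi,  sqrt(13) , sqrt ( 17) ]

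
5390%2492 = 406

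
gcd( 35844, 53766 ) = 17922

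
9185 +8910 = 18095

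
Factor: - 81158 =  - 2^1 * 7^1*11^1 * 17^1*31^1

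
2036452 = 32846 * 62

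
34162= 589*58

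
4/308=1/77 =0.01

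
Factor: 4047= 3^1*19^1*71^1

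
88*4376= 385088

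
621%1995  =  621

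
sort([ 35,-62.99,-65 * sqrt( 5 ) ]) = [ -65*sqrt( 5), - 62.99,35]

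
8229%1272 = 597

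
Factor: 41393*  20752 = 2^4*11^1 *53^1*71^1*1297^1 = 858987536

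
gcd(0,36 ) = 36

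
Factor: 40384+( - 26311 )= 14073 = 3^1 * 4691^1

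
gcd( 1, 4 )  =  1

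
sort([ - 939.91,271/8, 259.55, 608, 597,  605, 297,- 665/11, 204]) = [  -  939.91,-665/11,271/8, 204  ,  259.55,  297, 597,605,608] 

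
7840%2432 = 544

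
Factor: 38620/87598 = 19310/43799 =2^1*5^1*7^( - 1)*1931^1*6257^(-1) 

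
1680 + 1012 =2692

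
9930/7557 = 3310/2519 = 1.31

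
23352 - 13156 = 10196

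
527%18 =5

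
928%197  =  140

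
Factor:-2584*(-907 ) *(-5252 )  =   - 12309049376  =  -  2^5*13^1 * 17^1* 19^1 *101^1 * 907^1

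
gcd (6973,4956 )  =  1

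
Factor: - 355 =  - 5^1 *71^1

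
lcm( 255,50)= 2550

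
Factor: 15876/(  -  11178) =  - 2^1*3^( - 1)*7^2*23^(-1) = -  98/69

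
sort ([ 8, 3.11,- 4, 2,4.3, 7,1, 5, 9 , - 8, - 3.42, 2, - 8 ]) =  [ - 8,- 8 , - 4, - 3.42, 1  ,  2, 2,3.11, 4.3,5, 7, 8,9]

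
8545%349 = 169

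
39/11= 3 + 6/11 = 3.55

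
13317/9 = 4439/3 = 1479.67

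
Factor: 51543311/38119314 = 2^ ( - 1) *3^ ( - 1)*6353219^( - 1)*51543311^1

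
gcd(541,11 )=1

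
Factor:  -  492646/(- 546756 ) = 2^(  -  1 )*3^(-1 )*7^1 * 11^1 * 23^(-1)*283^( - 1 )*457^1=   35189/39054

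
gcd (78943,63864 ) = 887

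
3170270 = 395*8026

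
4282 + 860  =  5142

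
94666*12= 1135992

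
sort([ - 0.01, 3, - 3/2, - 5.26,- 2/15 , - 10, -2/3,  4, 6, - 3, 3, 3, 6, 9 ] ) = [  -  10, - 5.26,-3,-3/2,  -  2/3, -2/15, - 0.01,3,3, 3,4 , 6, 6 , 9]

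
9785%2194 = 1009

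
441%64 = 57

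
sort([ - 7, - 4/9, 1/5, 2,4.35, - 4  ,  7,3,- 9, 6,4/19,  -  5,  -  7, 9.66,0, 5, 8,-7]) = [ - 9, - 7,- 7,  -  7,-5,-4 , - 4/9, 0 , 1/5, 4/19,2 , 3, 4.35, 5  ,  6,7,  8,9.66] 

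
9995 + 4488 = 14483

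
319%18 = 13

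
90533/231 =90533/231 = 391.92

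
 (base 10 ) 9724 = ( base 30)ao4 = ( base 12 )5764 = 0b10010111111100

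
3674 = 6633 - 2959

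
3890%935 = 150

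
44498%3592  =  1394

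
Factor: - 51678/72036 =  - 33/46 = -2^(-1)*3^1 * 11^1*23^( - 1)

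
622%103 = 4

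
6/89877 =2/29959=0.00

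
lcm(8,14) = 56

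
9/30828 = 3/10276=0.00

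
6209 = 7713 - 1504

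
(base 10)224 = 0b11100000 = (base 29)7L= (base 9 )268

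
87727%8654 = 1187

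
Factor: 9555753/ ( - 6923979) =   -  3^( - 1)*173^(-1 ) * 4447^( -1 )*3185251^1 = - 3185251/2307993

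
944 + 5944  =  6888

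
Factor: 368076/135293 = 2^2*3^1*37^1*193^ (-1)*701^( - 1)*829^1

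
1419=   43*33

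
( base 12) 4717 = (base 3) 101220001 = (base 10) 7939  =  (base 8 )17403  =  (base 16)1F03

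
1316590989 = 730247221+586343768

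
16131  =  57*283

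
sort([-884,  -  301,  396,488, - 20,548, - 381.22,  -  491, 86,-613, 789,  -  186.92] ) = [-884,-613,  -  491,-381.22,  -  301 , - 186.92, - 20,86,  396, 488 , 548,789] 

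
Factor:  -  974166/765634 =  - 487083/382817 =-  3^1 * 41^( - 1)*229^1  *  709^1*9337^ ( - 1) 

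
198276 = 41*4836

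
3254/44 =1627/22 = 73.95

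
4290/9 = 1430/3 = 476.67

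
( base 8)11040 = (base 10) 4640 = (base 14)1996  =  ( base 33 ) 48K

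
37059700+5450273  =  42509973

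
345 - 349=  - 4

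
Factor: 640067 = 17^1*23^1*1637^1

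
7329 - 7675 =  - 346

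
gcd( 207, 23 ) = 23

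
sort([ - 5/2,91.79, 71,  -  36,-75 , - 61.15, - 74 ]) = [ - 75 ,  -  74, - 61.15,-36,- 5/2,71,  91.79]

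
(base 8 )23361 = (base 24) h79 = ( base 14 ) 38C1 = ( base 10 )9969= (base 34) 8L7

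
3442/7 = 3442/7 =491.71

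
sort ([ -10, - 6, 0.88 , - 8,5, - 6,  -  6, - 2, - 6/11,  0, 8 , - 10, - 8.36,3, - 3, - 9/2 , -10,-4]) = [ - 10, - 10, - 10, - 8.36, - 8,-6, - 6, - 6, - 9/2,  -  4, - 3, - 2,-6/11 , 0,  0.88 , 3, 5,8]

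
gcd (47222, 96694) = 2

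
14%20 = 14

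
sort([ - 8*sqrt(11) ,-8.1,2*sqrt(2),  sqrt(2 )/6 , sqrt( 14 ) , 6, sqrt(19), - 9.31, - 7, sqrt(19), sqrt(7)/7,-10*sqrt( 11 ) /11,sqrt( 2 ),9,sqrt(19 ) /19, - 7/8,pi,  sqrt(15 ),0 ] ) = [ - 8 * sqrt( 11 ),  -  9.31, - 8.1, - 7,  -  10*sqrt( 11 ) /11, - 7/8,0, sqrt( 19 ) /19, sqrt(2 )/6,sqrt(7 ) /7, sqrt(2 ),2*sqrt(2 ), pi , sqrt ( 14),sqrt( 15 ), sqrt( 19 ),sqrt(19 ), 6, 9 ]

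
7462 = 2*3731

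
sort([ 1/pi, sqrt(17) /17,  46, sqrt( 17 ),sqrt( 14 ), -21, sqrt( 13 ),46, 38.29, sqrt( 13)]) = [ - 21,sqrt(17)/17,1/pi, sqrt (13), sqrt(13 ), sqrt(14), sqrt (17 ),38.29,46,46 ]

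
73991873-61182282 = 12809591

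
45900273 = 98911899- 53011626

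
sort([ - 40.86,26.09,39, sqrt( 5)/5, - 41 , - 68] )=[ - 68, - 41, - 40.86, sqrt( 5)/5, 26.09 , 39] 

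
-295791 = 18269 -314060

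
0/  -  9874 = 0/1 = - 0.00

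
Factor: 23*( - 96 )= -2208 = - 2^5 *3^1*23^1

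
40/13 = 3 + 1/13 = 3.08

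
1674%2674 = 1674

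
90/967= 90/967  =  0.09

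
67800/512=8475/64= 132.42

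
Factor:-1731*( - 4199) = 3^1*13^1*17^1* 19^1*577^1 = 7268469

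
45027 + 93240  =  138267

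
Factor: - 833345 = -5^1*166669^1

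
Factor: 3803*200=2^3*5^2*3803^1 = 760600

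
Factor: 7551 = 3^2*839^1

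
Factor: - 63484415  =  - 5^1 * 19^1*37^1*18061^1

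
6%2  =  0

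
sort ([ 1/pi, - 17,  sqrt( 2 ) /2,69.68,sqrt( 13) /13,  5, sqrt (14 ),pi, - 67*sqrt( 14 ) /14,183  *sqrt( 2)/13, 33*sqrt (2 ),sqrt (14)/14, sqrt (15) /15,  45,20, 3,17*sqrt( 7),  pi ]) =[ - 67 *sqrt(14) /14,-17, sqrt( 15 )/15,sqrt(14 )/14,sqrt(13)/13, 1/pi,sqrt (2) /2,3,  pi, pi, sqrt(14),5,183*sqrt( 2)/13,20,17*sqrt( 7 ), 45,33*sqrt ( 2 ),69.68 ]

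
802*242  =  194084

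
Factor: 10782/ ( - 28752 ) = - 2^( - 3 )*3^1 = - 3/8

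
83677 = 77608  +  6069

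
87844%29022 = 778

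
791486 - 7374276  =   - 6582790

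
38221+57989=96210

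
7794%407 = 61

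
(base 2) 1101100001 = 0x361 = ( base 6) 4001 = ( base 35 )op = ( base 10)865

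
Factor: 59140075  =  5^2*2365603^1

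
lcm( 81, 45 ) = 405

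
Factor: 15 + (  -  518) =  - 503^1  =  -  503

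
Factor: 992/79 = 2^5*31^1*79^(  -  1 ) 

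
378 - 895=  - 517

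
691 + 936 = 1627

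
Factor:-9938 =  - 2^1 *4969^1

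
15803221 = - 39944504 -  -55747725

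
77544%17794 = 6368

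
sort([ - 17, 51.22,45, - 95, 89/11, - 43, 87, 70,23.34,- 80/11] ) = [ - 95 , - 43, - 17,-80/11,89/11, 23.34,  45, 51.22,70 , 87 ]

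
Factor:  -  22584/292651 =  - 24/311 = - 2^3*3^1 * 311^( - 1 )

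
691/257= 2+177/257 = 2.69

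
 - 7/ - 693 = 1/99=0.01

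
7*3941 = 27587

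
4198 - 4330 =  - 132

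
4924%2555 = 2369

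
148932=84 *1773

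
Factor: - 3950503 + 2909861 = -2^1*59^1*8819^1= -1040642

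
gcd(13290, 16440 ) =30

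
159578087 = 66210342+93367745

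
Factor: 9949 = 9949^1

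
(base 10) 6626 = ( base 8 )14742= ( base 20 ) gb6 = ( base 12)3a02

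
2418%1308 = 1110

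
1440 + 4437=5877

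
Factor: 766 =2^1*383^1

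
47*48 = 2256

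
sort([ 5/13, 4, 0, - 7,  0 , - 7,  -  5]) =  [ - 7, - 7, - 5,0, 0, 5/13,4]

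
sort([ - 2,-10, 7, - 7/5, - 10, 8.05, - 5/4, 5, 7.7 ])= [-10,-10, - 2, - 7/5,  -  5/4, 5, 7, 7.7,8.05 ] 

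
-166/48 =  -83/24 = - 3.46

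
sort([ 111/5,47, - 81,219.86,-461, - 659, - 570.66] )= [ - 659, - 570.66, - 461, - 81,111/5, 47,219.86 ] 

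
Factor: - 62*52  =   - 2^3*13^1*31^1 = - 3224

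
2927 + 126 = 3053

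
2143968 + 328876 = 2472844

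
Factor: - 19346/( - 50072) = 17/44 =2^( - 2) * 11^( - 1 )*17^1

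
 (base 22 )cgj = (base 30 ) 6pt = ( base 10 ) 6179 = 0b1100000100011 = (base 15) 1C6E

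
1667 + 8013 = 9680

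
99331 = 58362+40969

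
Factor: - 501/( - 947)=3^1*167^1*947^( - 1) 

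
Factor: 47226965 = 5^1*9445393^1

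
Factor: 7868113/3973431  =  715283/361221 = 3^ ( - 1)*7^( - 1 )*103^( - 1)*167^(-1)*367^1*1949^1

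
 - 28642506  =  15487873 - 44130379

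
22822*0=0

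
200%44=24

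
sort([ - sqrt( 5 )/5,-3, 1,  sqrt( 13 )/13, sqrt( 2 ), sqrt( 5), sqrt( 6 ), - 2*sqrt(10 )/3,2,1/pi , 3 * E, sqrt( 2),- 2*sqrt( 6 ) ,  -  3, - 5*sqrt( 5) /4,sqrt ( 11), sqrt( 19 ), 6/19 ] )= [ - 2 * sqrt( 6), - 3,-3, - 5 * sqrt( 5)/4, - 2  *sqrt(10)/3, - sqrt( 5 ) /5,sqrt (13 )/13,6/19,1/pi, 1 , sqrt (2 ), sqrt( 2), 2,sqrt( 5), sqrt( 6 ), sqrt( 11),sqrt( 19),3 *E]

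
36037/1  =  36037 = 36037.00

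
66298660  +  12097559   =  78396219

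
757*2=1514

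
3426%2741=685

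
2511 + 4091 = 6602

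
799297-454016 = 345281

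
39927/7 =39927/7 = 5703.86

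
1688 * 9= 15192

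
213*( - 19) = -4047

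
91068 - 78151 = 12917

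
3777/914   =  3777/914=4.13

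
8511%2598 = 717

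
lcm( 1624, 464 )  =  3248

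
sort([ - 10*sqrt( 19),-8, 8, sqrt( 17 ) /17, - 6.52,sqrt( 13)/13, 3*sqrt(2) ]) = [-10*sqrt( 19),  -  8,-6.52 , sqrt(17)/17, sqrt ( 13)/13, 3 * sqrt( 2), 8] 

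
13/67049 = 13/67049= 0.00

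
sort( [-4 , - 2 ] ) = [ - 4, - 2 ] 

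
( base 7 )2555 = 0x3cb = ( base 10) 971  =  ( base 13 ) 599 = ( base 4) 33023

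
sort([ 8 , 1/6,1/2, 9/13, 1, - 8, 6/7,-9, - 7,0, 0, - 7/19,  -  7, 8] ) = [ - 9, - 8, - 7,-7 ,- 7/19, 0, 0 , 1/6,1/2, 9/13, 6/7, 1 , 8, 8]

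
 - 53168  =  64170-117338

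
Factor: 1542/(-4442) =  - 771/2221 = -3^1*257^1*2221^( - 1)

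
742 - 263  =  479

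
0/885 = 0  =  0.00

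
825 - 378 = 447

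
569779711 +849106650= 1418886361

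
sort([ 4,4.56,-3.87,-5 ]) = [-5 , - 3.87,4, 4.56 ]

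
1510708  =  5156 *293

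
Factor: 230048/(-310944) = -91/123 = - 3^( - 1) * 7^1*13^1 * 41^ (-1)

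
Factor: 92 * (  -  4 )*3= - 2^4*3^1  *23^1= - 1104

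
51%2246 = 51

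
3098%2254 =844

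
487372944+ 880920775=1368293719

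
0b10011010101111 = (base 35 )82X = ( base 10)9903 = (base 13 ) 467a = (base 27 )DFL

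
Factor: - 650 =-2^1 * 5^2*13^1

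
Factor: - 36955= -5^1*19^1*389^1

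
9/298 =9/298=0.03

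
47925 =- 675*(-71 )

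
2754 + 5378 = 8132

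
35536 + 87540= 123076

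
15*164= 2460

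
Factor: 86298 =2^1 * 3^1* 19^1 *757^1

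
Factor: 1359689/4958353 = 173^( - 1)*28661^(-1 )*1359689^1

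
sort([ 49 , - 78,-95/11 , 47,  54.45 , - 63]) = [ - 78, - 63, - 95/11 , 47, 49, 54.45 ]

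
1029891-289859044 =  -  288829153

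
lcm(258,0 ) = 0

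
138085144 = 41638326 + 96446818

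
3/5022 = 1/1674 = 0.00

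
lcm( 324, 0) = 0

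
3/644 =3/644 = 0.00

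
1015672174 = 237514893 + 778157281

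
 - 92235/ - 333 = 30745/111= 276.98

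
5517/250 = 22 + 17/250 = 22.07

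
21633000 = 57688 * 375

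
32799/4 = 32799/4 = 8199.75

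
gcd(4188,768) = 12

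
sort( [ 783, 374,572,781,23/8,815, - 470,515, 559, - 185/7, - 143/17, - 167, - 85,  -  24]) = [-470, -167, - 85, - 185/7, - 24, - 143/17, 23/8,374,515,559,  572,781,783, 815]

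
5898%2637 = 624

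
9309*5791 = 53908419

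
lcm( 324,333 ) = 11988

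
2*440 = 880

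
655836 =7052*93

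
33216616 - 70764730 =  - 37548114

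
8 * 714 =5712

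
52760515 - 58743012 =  - 5982497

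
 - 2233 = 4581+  - 6814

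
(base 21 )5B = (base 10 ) 116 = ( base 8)164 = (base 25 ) 4g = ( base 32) 3K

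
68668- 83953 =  - 15285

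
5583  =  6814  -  1231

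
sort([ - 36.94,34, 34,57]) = [ - 36.94,34, 34, 57]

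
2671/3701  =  2671/3701 = 0.72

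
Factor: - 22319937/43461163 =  - 3^2*17^(-1)*29^1*31^( - 1 ) *82469^( - 1)*85517^1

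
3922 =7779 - 3857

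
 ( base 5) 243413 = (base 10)9233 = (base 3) 110122222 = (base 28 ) bll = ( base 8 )22021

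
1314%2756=1314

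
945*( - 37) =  - 34965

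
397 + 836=1233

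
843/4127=843/4127 = 0.20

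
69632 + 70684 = 140316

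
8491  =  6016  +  2475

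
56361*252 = 14202972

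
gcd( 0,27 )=27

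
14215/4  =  3553  +  3/4=3553.75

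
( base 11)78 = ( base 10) 85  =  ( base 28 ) 31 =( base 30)2P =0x55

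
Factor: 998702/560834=499351/280417= 29^1*61^( - 1)*67^1*257^1*4597^(-1 )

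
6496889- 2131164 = 4365725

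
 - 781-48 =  - 829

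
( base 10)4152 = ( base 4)1000320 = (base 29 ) 4R5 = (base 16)1038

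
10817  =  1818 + 8999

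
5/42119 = 5/42119 = 0.00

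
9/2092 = 9/2092 = 0.00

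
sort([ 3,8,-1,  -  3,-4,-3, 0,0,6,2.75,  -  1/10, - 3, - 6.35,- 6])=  [-6.35, - 6, - 4, - 3,-3,  -  3 ,  -  1,  -  1/10, 0 , 0,2.75,3, 6,8 ]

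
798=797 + 1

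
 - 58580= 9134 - 67714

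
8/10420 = 2/2605 = 0.00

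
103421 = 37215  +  66206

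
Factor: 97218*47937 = 4660339266=2^1*3^3*11^1* 19^1*29^2 * 491^1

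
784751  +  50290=835041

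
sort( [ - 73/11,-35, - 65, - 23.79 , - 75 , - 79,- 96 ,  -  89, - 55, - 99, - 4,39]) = [ - 99,-96 , - 89, - 79 , - 75,-65, - 55, - 35,  -  23.79, - 73/11, - 4, 39] 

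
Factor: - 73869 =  - 3^1*24623^1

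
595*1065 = 633675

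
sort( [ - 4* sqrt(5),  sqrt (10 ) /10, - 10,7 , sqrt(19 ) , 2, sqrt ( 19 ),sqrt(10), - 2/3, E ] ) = [  -  10,  -  4* sqrt( 5),- 2/3, sqrt(10 )/10,2,E,sqrt( 10 ),sqrt (19 ), sqrt(19), 7 ] 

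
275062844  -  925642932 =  - 650580088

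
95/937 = 95/937 = 0.10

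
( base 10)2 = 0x2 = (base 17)2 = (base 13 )2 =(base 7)2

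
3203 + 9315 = 12518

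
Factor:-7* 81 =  - 3^4  *  7^1 = -567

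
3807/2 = 1903+1/2 = 1903.50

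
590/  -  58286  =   - 1 + 28848/29143 = -0.01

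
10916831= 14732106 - 3815275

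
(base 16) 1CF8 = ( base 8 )16370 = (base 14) 29ba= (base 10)7416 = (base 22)F72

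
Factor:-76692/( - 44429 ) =2^2*3^1*83^1*577^( - 1)=996/577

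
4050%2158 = 1892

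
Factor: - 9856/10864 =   -  88/97 = - 2^3*11^1*97^(-1)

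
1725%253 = 207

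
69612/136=511 + 29/34  =  511.85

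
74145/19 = 3902 + 7/19=3902.37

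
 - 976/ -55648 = 61/3478   =  0.02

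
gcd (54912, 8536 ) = 88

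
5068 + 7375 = 12443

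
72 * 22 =1584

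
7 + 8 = 15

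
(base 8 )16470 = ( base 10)7480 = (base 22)FA0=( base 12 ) 43b4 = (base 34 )6G0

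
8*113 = 904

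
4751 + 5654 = 10405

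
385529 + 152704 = 538233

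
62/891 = 62/891  =  0.07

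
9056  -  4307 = 4749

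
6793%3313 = 167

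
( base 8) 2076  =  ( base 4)100332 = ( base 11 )8a8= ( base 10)1086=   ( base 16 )43E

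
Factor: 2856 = 2^3*3^1*7^1*17^1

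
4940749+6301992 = 11242741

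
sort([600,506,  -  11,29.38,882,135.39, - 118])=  [ - 118, -11,29.38,135.39, 506,600,  882] 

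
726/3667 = 726/3667 = 0.20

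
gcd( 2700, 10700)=100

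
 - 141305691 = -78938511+-62367180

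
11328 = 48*236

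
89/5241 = 89/5241 = 0.02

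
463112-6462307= - 5999195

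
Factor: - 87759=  - 3^2*7^2 *199^1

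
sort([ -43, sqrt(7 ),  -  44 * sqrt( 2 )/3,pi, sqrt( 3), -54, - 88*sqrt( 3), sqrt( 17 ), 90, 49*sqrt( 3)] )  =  [ - 88*sqrt (3),- 54, - 43, - 44*sqrt(2 ) /3, sqrt( 3), sqrt ( 7), pi , sqrt( 17),49*sqrt( 3 ),90 ]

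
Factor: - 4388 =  - 2^2*1097^1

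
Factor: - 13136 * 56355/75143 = -740279280/75143 = - 2^4 *3^1*5^1 * 13^1*17^2*163^ (-1)*461^( - 1)*821^1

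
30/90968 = 15/45484 = 0.00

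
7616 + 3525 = 11141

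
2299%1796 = 503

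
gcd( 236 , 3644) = 4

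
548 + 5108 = 5656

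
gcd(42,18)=6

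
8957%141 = 74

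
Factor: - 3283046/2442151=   -2^1*13^1*126271^1*2442151^ (  -  1)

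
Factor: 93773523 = 3^1*31257841^1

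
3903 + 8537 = 12440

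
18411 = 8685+9726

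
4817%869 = 472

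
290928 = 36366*8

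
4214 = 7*602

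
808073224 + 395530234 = 1203603458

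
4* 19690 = 78760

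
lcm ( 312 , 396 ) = 10296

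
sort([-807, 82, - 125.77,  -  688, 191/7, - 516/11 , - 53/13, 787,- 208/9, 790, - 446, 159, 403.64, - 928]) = [ - 928,-807,-688, - 446, - 125.77,-516/11 ,-208/9, - 53/13,191/7,82 , 159,403.64, 787, 790]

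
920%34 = 2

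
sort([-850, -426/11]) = [ - 850,-426/11]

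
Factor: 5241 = 3^1 *1747^1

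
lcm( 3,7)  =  21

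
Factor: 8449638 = 2^1*3^1*67^1*21019^1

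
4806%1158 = 174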